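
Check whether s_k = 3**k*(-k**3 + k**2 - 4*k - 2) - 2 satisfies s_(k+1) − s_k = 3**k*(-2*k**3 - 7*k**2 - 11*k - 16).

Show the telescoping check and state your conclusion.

valid; difference matches t_k

s_(k+1) = 3**(k + 1)*(-4*k - (k + 1)**3 + (k + 1)**2 - 6) - 2
s_(k+1) − s_k = 3**k*(-2*k**3 - 7*k**2 - 11*k - 16)
(s_(k+1) − s_k) − t_k = 0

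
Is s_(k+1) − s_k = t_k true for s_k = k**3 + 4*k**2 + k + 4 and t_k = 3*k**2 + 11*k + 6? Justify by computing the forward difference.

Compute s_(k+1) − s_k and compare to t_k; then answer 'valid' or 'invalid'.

s_(k+1) = k**3 + 7*k**2 + 12*k + 10
s_(k+1) − s_k = 3*k**2 + 11*k + 6
(s_(k+1) − s_k) − t_k = 0

valid (s_(k+1) − s_k reduces to t_k)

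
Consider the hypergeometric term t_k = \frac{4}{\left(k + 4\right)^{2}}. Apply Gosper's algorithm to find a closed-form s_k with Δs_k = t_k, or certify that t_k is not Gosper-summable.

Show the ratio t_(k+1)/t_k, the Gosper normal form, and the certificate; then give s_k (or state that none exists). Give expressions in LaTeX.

The ratio is (k + 4)**2/(k + 5)**2.
Normal form (A,B,C) = (k**2 + 8*k + 16, k**2 + 10*k + 25, 1).
Need (k**2 + 8*k + 16)·f(k+1) − (k**2 + 8*k + 16)·f(k) = 1.
From deg A=2, deg B=2, deg C=0: d=0.
Generic f = c0 gives residual -1; -1 = 0 cannot hold, so t_k is not Gosper-summable.

no hypergeometric antidifference exists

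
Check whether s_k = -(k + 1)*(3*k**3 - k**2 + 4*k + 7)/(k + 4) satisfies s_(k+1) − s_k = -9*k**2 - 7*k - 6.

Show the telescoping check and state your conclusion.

Invalid: residual 3*(6*k**3 + 44*k**2 + 30*k + 17)/(k**2 + 9*k + 20) ≠ 0.

s_(k+1) = -(k + 2)*(4*k + 3*(k + 1)**3 - (k + 1)**2 + 11)/(k + 5)
s_(k+1) − s_k = (-9*k**4 - 70*k**3 - 117*k**2 - 104*k - 69)/(k**2 + 9*k + 20)
(s_(k+1) − s_k) − t_k = 3*(6*k**3 + 44*k**2 + 30*k + 17)/(k**2 + 9*k + 20)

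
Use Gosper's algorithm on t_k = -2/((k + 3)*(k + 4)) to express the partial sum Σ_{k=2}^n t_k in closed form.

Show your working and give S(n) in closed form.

S(n) = 2*(1 - n)/(5*(n + 4))

Compute t_(k+1)/t_k: get (k + 3)/(k + 5).
Factor: A=k + 3; B=k + 5; C=1.
Need (k + 3)·f(k+1) − (k + 4)·f(k) = 1.
Bound: deg f ≤ 1.
A polynomial solution: f(k) = k/3.
Certificate R = B(k−1)f/C = k*(k + 4)/3 gives s_k = -2*k/(3*k + 9).
Verify: -2/(k**2 + 7*k + 12) matches t_k.
Σ_(k=2)^n t_k = s_(n+1) − s_(2) = (2*(-n - 1)/(3*(n + 4))) − (-4/15), i.e. 2*(1 - n)/(5*(n + 4)).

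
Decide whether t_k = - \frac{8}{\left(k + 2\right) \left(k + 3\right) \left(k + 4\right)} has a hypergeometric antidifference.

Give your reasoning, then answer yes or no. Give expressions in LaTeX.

Step 1: r(k) = (k + 2)/(k + 5).
Normal form (A,B,C) = (k + 2, k + 5, 1).
Key eq: (k + 2)·f(k+1) = (k + 4)·f(k) + (1).
Degrees (1,1,0) ⇒ d ≤ 2.
Solve for f: f(k) = k*(k + 5)/12 (degree 2 ≤ 2).
Certificate R = B(k−1)f/C = k*(k + 4)*(k + 5)/12 gives s_k = 2*k*(-k - 5)/(3*(k + 2)*(k + 3)).
Δs = -8/(k**3 + 9*k**2 + 26*k + 24), as required.

Yes. s_k = \frac{2 k \left(- k - 5\right)}{3 \left(k + 2\right) \left(k + 3\right)}.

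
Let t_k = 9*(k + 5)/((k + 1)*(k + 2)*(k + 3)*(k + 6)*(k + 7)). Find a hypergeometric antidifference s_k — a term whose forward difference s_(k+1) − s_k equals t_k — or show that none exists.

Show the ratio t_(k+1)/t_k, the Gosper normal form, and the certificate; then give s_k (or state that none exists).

r(k) = (k + 1)*(k + 6)**2/((k + 4)*(k + 5)*(k + 8)) after simplifying.
Gosper form: A/B · C(k+1)/C(k) with A=k + 1, B=k + 8, C=k**3 + 14*k**2 + 65*k + 100.
Need (k + 1)·f(k+1) − (k + 7)·f(k) = k**3 + 14*k**2 + 65*k + 100.
deg f ≤ 6 (via 1,1,3).
Coefficient equations give f(k) = k*(k + 3)*(k + 4)**2*(k + 5)**2/36.
Get s_k = R·t_k = k*(k**2 + 9*k + 20)/(4*(k**3 + 9*k**2 + 20*k + 12)) with R(k) = B(k−1)f(k)/C(k) = k*(k + 3)*(k + 4)*(k + 7)/36.
Check: Δs_k = 9*(k + 5)/(k**5 + 19*k**4 + 131*k**3 + 401*k**2 + 540*k + 252). ✓

s_k = k*(k**2 + 9*k + 20)/(4*(k**3 + 9*k**2 + 20*k + 12))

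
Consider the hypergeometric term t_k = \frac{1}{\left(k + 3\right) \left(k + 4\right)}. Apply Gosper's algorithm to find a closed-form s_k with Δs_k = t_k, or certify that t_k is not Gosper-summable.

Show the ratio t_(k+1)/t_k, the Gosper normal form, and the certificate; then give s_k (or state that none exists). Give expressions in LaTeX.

s_k = \frac{k}{3 \left(k + 3\right)}

The ratio is (k + 3)/(k + 5).
Take A(k)=k + 3, B(k)=k + 5, C(k)=1.
Need (k + 3)·f(k+1) − (k + 4)·f(k) = 1.
deg f ≤ 1 (via 1,1,0).
Coefficient equations give f(k) = k/3.
Certificate R = B(k−1)f/C = k*(k + 4)/3 gives s_k = k/(3*(k + 3)).
Δs = 1/(k**2 + 7*k + 12), as required.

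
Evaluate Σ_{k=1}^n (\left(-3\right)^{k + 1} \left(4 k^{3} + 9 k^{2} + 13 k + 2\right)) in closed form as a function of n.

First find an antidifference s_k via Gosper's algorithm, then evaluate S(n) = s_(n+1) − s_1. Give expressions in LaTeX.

Compute t_(k+1)/t_k: get 3*(-4*k**3 - 21*k**2 - 43*k - 28)/(4*k**3 + 9*k**2 + 13*k + 2).
Normal form (A,B,C) = (-3, 1, k**3 + 9*k**2/4 + 13*k/4 + 1/2).
f must satisfy (-3)·f(k+1) − (1)·f(k) = k**3 + 9*k**2/4 + 13*k/4 + 1/2.
Degrees (0,0,3) ⇒ d ≤ 3.
Solve for f: f(k) = -(k**3 + k - 1)/4 (degree 3 ≤ 3).
Get s_k = R·t_k = (-3)**(k + 1)*(-k**3 - k + 1) with R(k) = B(k−1)f(k)/C(k) = -(k**3 + k - 1)/(4*k**3 + 9*k**2 + 13*k + 2).
s_(k+1) − s_k = (-3)**(k + 1)*(k**3 + 4*k + 3*(k + 1)**3 - 1) = t_k.
Σ_(k=1)^n t_k = s_(n+1) − s_(1) = ((-3)**(n + 2)*(-n**3 - 3*n**2 - 4*n - 1)) − (-9), i.e. -9*(-3)**n*n**3 - 27*(-3)**n*n**2 - 36*(-3)**n*n - 9*(-3)**n + 9.

S(n) = - 9 \left(-3\right)^{n} n^{3} - 27 \left(-3\right)^{n} n^{2} - 36 \left(-3\right)^{n} n - 9 \left(-3\right)^{n} + 9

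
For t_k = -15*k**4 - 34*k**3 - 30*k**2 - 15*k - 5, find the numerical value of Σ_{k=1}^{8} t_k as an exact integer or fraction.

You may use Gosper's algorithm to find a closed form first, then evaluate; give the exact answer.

r(k) = (15*k**4 + 94*k**3 + 222*k**2 + 237*k + 99)/(15*k**4 + 34*k**3 + 30*k**2 + 15*k + 5) after simplifying.
A = 1, B = 1, C = k**4 + 34*k**3/15 + 2*k**2 + k + 1/3.
f must satisfy (1)·f(k+1) − (1)·f(k) = k**4 + 34*k**3/15 + 2*k**2 + k + 1/3.
deg f ≤ 5 (via 0,0,4).
A polynomial solution: f(k) = k*(3*k**4 + k**3 - 2*k**2 + k + 2)/15.
Then R = B(k−1)f/C = k*(3*k**4 + k**3 - 2*k**2 + k + 2)/(15*k**4 + 34*k**3 + 30*k**2 + 15*k + 5), so s_k = R(k)·t_k = k*(-3*k**4 - k**3 + 2*k**2 - k - 2).
Verify: -15*k**4 - 34*k**3 - 30*k**2 - 15*k - 5 matches t_k.
Sum = s_(9) − s_(1); s_(9) = -182349, s_(1) = -5 ⇒ -182344.

Σ = -182344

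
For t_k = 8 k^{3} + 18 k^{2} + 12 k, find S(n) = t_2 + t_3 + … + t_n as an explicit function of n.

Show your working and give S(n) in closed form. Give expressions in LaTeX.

t_(k+1)/t_k = (4*k**3 + 21*k**2 + 36*k + 19)/(k*(4*k**2 + 9*k + 6)).
A = 1, B = 1, C = k**3 + 9*k**2/4 + 3*k/2.
f must satisfy (1)·f(k+1) − (1)·f(k) = k**3 + 9*k**2/4 + 3*k/2.
Bound: deg f ≤ 4.
Match coefficients ⇒ f(k) = k*(k - 1)*(2*k**2 + 4*k + 3)/8.
Then R = B(k−1)f/C = (k - 1)*(2*k**2 + 4*k + 3)/(2*(4*k**2 + 9*k + 6)), so s_k = R(k)·t_k = k*(2*k**3 + 2*k**2 - k - 3).
s_(k+1) − s_k = 2*k*(4*k**2 + 9*k + 6) = t_k.
Σ_(k=2)^n t_k = s_(n+1) − s_(2) = (n*(2*n**3 + 10*n**2 + 17*n + 9)) − (38), i.e. 2*n**4 + 10*n**3 + 17*n**2 + 9*n - 38.

S(n) = 2 n^{4} + 10 n^{3} + 17 n^{2} + 9 n - 38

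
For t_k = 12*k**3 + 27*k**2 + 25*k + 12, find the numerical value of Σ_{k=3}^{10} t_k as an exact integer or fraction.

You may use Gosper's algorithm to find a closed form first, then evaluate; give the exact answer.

Compute t_(k+1)/t_k: get (12*k**3 + 63*k**2 + 115*k + 76)/(12*k**3 + 27*k**2 + 25*k + 12).
So A=1 and B=1, with C=k**3 + 9*k**2/4 + 25*k/12 + 1.
Set up (1)·f(k+1) − (1)·f(k) − (k**3 + 9*k**2/4 + 25*k/12 + 1) = 0.
d = 4 from the (0,0,3) case.
Solve for f: f(k) = k*(3*k**3 + 3*k**2 + 2*k + 4)/12 (degree 4 ≤ 4).
R(k) = B(k−1)·f(k)/C(k) = k*(3*k**3 + 3*k**2 + 2*k + 4)/(12*k**3 + 27*k**2 + 25*k + 12); s_k = R·t_k = k*(3*k**3 + 3*k**2 + 2*k + 4).
Δs = 12*k**3 + 27*k**2 + 25*k + 12, as required.
Evaluate s at k=11 and k=3: 48202 and 354; difference 47848.

Σ = 47848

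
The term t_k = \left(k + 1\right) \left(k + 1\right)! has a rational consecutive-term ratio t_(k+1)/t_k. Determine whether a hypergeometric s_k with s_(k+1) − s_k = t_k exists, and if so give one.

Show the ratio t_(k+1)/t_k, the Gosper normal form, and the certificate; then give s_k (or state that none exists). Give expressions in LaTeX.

s_k = \left(k + 1\right)!

Compute t_(k+1)/t_k: get (k + 2)**2/(k + 1).
A = k + 2, B = 1, C = k + 1.
Solve (k + 2)·f(k+1) − (1)·f(k) = k + 1.
From deg A=1, deg B=0, deg C=1: d=0.
Coefficient equations give f(k) = 1.
Get s_k = R·t_k = factorial(k + 1) with R(k) = B(k−1)f(k)/C(k) = 1/(k + 1).
Check: Δs_k = (k + 1)*factorial(k + 1). ✓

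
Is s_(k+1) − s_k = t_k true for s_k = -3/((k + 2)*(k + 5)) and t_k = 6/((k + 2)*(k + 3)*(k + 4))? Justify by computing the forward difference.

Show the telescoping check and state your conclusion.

Invalid: residual 6*(-3*k - 14)/(k**5 + 20*k**4 + 155*k**3 + 580*k**2 + 1044*k + 720) ≠ 0.

s_(k+1) = -3/((k + 3)*(k + 6))
s_(k+1) − s_k = 6*(k + 4)/(k**4 + 16*k**3 + 91*k**2 + 216*k + 180)
(s_(k+1) − s_k) − t_k = 6*(-3*k - 14)/(k**5 + 20*k**4 + 155*k**3 + 580*k**2 + 1044*k + 720)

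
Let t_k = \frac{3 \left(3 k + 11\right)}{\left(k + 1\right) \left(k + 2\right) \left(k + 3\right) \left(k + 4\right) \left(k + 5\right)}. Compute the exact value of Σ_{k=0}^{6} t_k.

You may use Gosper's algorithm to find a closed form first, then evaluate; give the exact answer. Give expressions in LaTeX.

Σ = 49/132

Step 1: r(k) = (k + 1)*(3*k + 14)/((k + 6)*(3*k + 11)).
Normal form (A,B,C) = (k + 1, k + 6, k + 11/3).
Key eq: (k + 1)·f(k+1) = (k + 5)·f(k) + (k + 11/3).
From deg A=1, deg B=1, deg C=1: d=4.
Match coefficients ⇒ f(k) = k*(k + 3)*(k**2 + 7*k + 14)/24.
Get s_k = R·t_k = 3*k*(k**2 + 7*k + 14)/(8*(k**3 + 7*k**2 + 14*k + 8)) with R(k) = B(k−1)f(k)/C(k) = k*(k + 3)*(k + 5)*(k**2 + 7*k + 14)/(8*(3*k + 11)).
Verify: 3*(3*k + 11)/(k**5 + 15*k**4 + 85*k**3 + 225*k**2 + 274*k + 120) matches t_k.
Evaluate s at k=7 and k=0: 49/132 and 0; difference 49/132.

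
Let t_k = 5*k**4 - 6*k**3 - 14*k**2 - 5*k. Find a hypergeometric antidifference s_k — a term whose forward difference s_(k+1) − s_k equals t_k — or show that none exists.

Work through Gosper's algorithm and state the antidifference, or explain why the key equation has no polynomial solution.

t_(k+1)/t_k = (5*k**4 + 14*k**3 - 2*k**2 - 31*k - 20)/(k*(5*k**3 - 6*k**2 - 14*k - 5)).
Gosper form: A/B · C(k+1)/C(k) with A=1, B=1, C=k**4 - 6*k**3/5 - 14*k**2/5 - k.
Key eq: (1)·f(k+1) = (1)·f(k) + (k**4 - 6*k**3/5 - 14*k**2/5 - k).
deg f ≤ 5 (via 0,0,4).
Match coefficients ⇒ f(k) = k**2*(k - 1)*(k**2 - 3*k - 3)/5.
Certificate R = B(k−1)f/C = k*(k - 1)*(k**2 - 3*k - 3)/(5*k**3 - 6*k**2 - 14*k - 5) gives s_k = k**2*(k**3 - 4*k**2 + 3).
Δs = k*(5*k**3 - 6*k**2 - 14*k - 5), as required.

s_k = k**2*(k**3 - 4*k**2 + 3)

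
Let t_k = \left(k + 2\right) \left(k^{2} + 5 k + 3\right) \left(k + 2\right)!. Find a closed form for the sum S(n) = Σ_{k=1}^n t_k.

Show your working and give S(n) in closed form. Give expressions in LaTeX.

t_(k+1)/t_k = (k + 3)**2*(5*k + (k + 1)**2 + 8)/((k + 2)*(k**2 + 5*k + 3)).
Gosper form: A/B · C(k+1)/C(k) with A=k + 3, B=1, C=k**3 + 7*k**2 + 13*k + 6.
Key eq: (k + 3)·f(k+1) = (1)·f(k) + (k**3 + 7*k**2 + 13*k + 6).
Degrees (1,0,3) ⇒ d ≤ 2.
Coefficient equations give f(k) = k**2 + 3*k - 3.
R(k) = B(k−1)·f(k)/C(k) = (k**2 + 3*k - 3)/((k + 2)*(k**2 + 5*k + 3)); s_k = R·t_k = (k**2 + 3*k - 3)*factorial(k + 2).
Δs = (k + 2)*(k**2 + 5*k + 3)*factorial(k + 2), as required.
Evaluate: s_(n+1) = (n**2 + 5*n + 1)*factorial(n + 3); subtract s_(1) = 6 ⇒ S(n) = n**2*factorial(n + 3) + 5*n*factorial(n + 3) + factorial(n + 3) - 6.

S(n) = n^{2} \left(n + 3\right)! + 5 n \left(n + 3\right)! + \left(n + 3\right)! - 6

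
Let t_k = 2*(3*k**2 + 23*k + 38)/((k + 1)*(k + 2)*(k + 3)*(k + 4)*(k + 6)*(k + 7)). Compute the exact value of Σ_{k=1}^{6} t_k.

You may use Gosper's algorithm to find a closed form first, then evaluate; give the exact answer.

Step 1: r(k) = (k + 1)*(k + 6)*(23*k + 3*(k + 1)**2 + 61)/((k + 5)*(k + 8)*(3*k**2 + 23*k + 38)).
Gosper form: A/B · C(k+1)/C(k) with A=k + 1, B=k + 8, C=k**3 + 38*k**2/3 + 51*k + 190/3.
Need (k + 1)·f(k+1) − (k + 7)·f(k) = k**3 + 38*k**2/3 + 51*k + 190/3.
d = 6 from the (1,1,3) case.
Solve for f: f(k) = k*(k + 2)*(k + 4)*(k + 5)*(k**2 + 10*k + 27)/54 (degree 6 ≤ 6).
So s_k = (B(k−1)f/C)·t_k = (k*(k + 2)*(k + 4)*(k + 7)*(k**2 + 10*k + 27)/(18*(3*k**2 + 23*k + 38)))·t_k = k*(k**2 + 10*k + 27)/(9*(k**3 + 10*k**2 + 27*k + 18)).
s_(k+1) − s_k = 2*(3*k**2 + 23*k + 38)/(k**6 + 23*k**5 + 207*k**4 + 925*k**3 + 2144*k**2 + 2412*k + 1008) = t_k.
Telescoping: Σ = s_(7) − s_(1) = 511/4680 − (19/252) = 123/3640.

Σ = 123/3640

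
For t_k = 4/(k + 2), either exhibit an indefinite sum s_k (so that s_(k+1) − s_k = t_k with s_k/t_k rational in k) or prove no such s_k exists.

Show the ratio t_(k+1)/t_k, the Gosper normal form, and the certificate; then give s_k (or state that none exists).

r(k) = (k + 2)/(k + 3) after simplifying.
Normal form (A,B,C) = (k + 2, k + 3, 1).
Need (k + 2)·f(k+1) − (k + 2)·f(k) = 1.
Bound: deg f ≤ 0.
f = c0 ⇒ A·f(k+1) − B(k−1)·f(k) − C = -1. The system {-1 = 0} is inconsistent; no antidifference.

none — t_k is not Gosper-summable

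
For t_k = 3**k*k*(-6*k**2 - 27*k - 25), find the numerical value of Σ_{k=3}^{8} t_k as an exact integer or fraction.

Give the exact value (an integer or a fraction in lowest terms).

Σ = -42808500

Step 1: r(k) = 3*(6*k**3 + 45*k**2 + 97*k + 58)/(k*(6*k**2 + 27*k + 25)).
So A=3 and B=1, with C=k**3 + 9*k**2/2 + 25*k/6.
Key eq: (3)·f(k+1) = (1)·f(k) + (k**3 + 9*k**2/2 + 25*k/6).
Bound: deg f ≤ 3.
A polynomial solution: f(k) = (3*k**3 - k - 3)/6.
Then R = B(k−1)f/C = (3*k**3 - k - 3)/(k*(6*k**2 + 27*k + 25)), so s_k = R(k)·t_k = 3**k*(-3*k**3 + k + 3).
Δs = 3**k*k*(-6*k**2 - 27*k - 25), as required.
Σ_(k=3)^(8) t_k = s_(9) − s_(3) = -42810525 − (-2025) = -42808500.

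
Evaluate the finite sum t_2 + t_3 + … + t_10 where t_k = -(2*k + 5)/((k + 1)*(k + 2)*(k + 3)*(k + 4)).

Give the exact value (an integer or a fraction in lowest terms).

Ratio r(k) = (k + 1)*(2*k + 7)/((k + 5)*(2*k + 5)).
Normal form (A,B,C) = (k + 1, k + 5, k + 5/2).
Set up (k + 1)·f(k+1) − (k + 4)·f(k) − (k + 5/2) = 0.
From deg A=1, deg B=1, deg C=1: d=3.
Match coefficients ⇒ f(k) = k*(k + 2)*(k + 4)/6.
Certificate R = B(k−1)f/C = k*(k + 2)*(k + 4)**2/(3*(2*k + 5)) gives s_k = k*(-k - 4)/(3*(k**2 + 4*k + 3)).
Verify: (-2*k - 5)/(k**4 + 10*k**3 + 35*k**2 + 50*k + 24) matches t_k.
Telescoping: Σ = s_(11) − s_(2) = -55/168 − (-4/15) = -17/280.

Σ = -17/280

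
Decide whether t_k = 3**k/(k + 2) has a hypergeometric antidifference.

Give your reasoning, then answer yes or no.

t_(k+1)/t_k = 3*(k + 2)/(k + 3).
A = 3*k + 6, B = k + 3, C = 1.
f must satisfy (3*k + 6)·f(k+1) − (k + 2)·f(k) = 1.
Bound: deg f ≤ -1.
Negative degree bound (-1): no f exists, t_k not Gosper-summable.

No; the degree bound rules out any f.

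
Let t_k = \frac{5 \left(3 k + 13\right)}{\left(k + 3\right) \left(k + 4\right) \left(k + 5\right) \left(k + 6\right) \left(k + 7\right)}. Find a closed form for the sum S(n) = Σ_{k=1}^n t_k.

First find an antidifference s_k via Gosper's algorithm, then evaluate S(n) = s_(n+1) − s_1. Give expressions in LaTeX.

S(n) = \frac{5 n \left(n^{2} + 17 n + 94\right)}{168 \left(n^{3} + 17 n^{2} + 94 n + 168\right)}

t_(k+1)/t_k = (k + 3)*(3*k + 16)/((k + 8)*(3*k + 13)).
So A=k + 3 and B=k + 8, with C=k + 13/3.
Key eq: (k + 3)·f(k+1) = (k + 7)·f(k) + (k + 13/3).
Degrees (1,1,1) ⇒ d ≤ 4.
Coefficient equations give f(k) = k*(k + 4)*(k**2 + 14*k + 63)/270.
Then R = B(k−1)f/C = k*(k + 4)*(k + 7)*(k**2 + 14*k + 63)/(90*(3*k + 13)), so s_k = R(k)·t_k = k*(k**2 + 14*k + 63)/(18*(k**3 + 14*k**2 + 63*k + 90)).
s_(k+1) − s_k = 5*(3*k + 13)/(k**5 + 25*k**4 + 245*k**3 + 1175*k**2 + 2754*k + 2520) = t_k.
Evaluate: s_(n+1) = (n**3 + 17*n**2 + 94*n + 78)/(18*(n**3 + 17*n**2 + 94*n + 168)); subtract s_(1) = 13/504 ⇒ S(n) = 5*n*(n**2 + 17*n + 94)/(168*(n**3 + 17*n**2 + 94*n + 168)).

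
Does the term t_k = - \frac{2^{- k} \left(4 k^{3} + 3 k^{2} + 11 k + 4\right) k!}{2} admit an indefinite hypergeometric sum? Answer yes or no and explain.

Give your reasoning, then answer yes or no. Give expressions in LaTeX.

Ratio r(k) = (4*k**4 + 19*k**3 + 44*k**2 + 51*k + 22)/(2*(4*k**3 + 3*k**2 + 11*k + 4)).
Gosper form: A/B · C(k+1)/C(k) with A=k/2 + 1/2, B=1, C=k**3 + 3*k**2/4 + 11*k/4 + 1.
Solve (k/2 + 1/2)·f(k+1) − (1)·f(k) = k**3 + 3*k**2/4 + 11*k/4 + 1.
d = 2 from the (1,0,3) case.
Match coefficients ⇒ f(k) = (4*k**2 - k - 1)/2.
So s_k = (B(k−1)f/C)·t_k = (2*(4*k**2 - k - 1)/(4*k**3 + 3*k**2 + 11*k + 4))·t_k = (-4*k**2 + k + 1)*factorial(k)/2**k.
Check: Δs_k = -(4*k**3 + 3*k**2 + 11*k + 4)*factorial(k)/(2*2**k). ✓

Yes. s_k = 2^{- k} \left(- 4 k^{2} + k + 1\right) k!.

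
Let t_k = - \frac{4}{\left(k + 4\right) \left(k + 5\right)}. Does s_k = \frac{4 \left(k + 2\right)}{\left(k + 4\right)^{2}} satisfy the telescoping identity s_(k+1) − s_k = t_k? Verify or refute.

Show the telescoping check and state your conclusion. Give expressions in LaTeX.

s_(k+1) = 4*(k + 3)/(k + 5)**2
s_(k+1) − s_k = 4*(-k**2 - 5*k - 2)/(k**4 + 18*k**3 + 121*k**2 + 360*k + 400)
(s_(k+1) − s_k) − t_k = 8*(2*k + 9)/(k**4 + 18*k**3 + 121*k**2 + 360*k + 400)

Invalid: residual \frac{8 \left(2 k + 9\right)}{k^{4} + 18 k^{3} + 121 k^{2} + 360 k + 400} ≠ 0.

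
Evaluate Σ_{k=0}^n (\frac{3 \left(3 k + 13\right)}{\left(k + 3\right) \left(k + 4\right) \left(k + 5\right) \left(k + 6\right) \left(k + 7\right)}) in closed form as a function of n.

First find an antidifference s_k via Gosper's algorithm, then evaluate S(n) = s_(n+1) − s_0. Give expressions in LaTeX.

Step 1: r(k) = (k + 3)*(3*k + 16)/((k + 8)*(3*k + 13)).
Gosper form: A/B · C(k+1)/C(k) with A=k + 3, B=k + 8, C=k + 13/3.
f must satisfy (k + 3)·f(k+1) − (k + 7)·f(k) = k + 13/3.
Bound: deg f ≤ 4.
Match coefficients ⇒ f(k) = k*(k + 4)*(k**2 + 14*k + 63)/270.
So s_k = (B(k−1)f/C)·t_k = (k*(k + 4)*(k + 7)*(k**2 + 14*k + 63)/(90*(3*k + 13)))·t_k = k*(k**2 + 14*k + 63)/(30*(k**3 + 14*k**2 + 63*k + 90)).
Verify: 3*(3*k + 13)/(k**5 + 25*k**4 + 245*k**3 + 1175*k**2 + 2754*k + 2520) matches t_k.
Telescope: S(n) = s_(n+1) − s_(0) = (n**3 + 17*n**2 + 94*n + 78)/(30*(n**3 + 17*n**2 + 94*n + 168)) − (0) = (n**3 + 17*n**2 + 94*n + 78)/(30*(n**3 + 17*n**2 + 94*n + 168)).

S(n) = \frac{n^{3} + 17 n^{2} + 94 n + 78}{30 \left(n^{3} + 17 n^{2} + 94 n + 168\right)}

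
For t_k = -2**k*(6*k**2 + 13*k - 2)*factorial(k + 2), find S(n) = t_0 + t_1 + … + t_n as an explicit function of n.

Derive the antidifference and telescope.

S(n) = -6*2**n*n*factorial(n + 3) + 2*2**n*factorial(n + 3) - 8

Step 1: r(k) = 2*(6*k**3 + 43*k**2 + 92*k + 51)/(6*k**2 + 13*k - 2).
Take A(k)=2*k + 6, B(k)=1, C(k)=k**2 + 13*k/6 - 1/3.
Need (2*k + 6)·f(k+1) − (1)·f(k) = k**2 + 13*k/6 - 1/3.
Degrees (1,0,2) ⇒ d ≤ 1.
Match coefficients ⇒ f(k) = (3*k - 4)/6.
Get s_k = R·t_k = -2**k*(3*k - 4)*factorial(k + 2) with R(k) = B(k−1)f(k)/C(k) = (3*k - 4)/(6*k**2 + 13*k - 2).
Δs = -2**k*(6*k**2 + 13*k - 2)*factorial(k + 2), as required.
s_(n+1) = -2**(n + 1)*(3*n - 1)*factorial(n + 3) and s_(0) = 8, so S(n) = -6*2**n*n*factorial(n + 3) + 2*2**n*factorial(n + 3) - 8.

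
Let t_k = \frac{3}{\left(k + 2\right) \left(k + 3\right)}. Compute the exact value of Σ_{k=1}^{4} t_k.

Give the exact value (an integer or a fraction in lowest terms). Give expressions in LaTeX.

Step 1: r(k) = (k + 2)/(k + 4).
A = k + 2, B = k + 4, C = 1.
Key eq: (k + 2)·f(k+1) = (k + 3)·f(k) + (1).
deg f ≤ 1 (via 1,1,0).
Coefficient equations give f(k) = k/2.
So s_k = (B(k−1)f/C)·t_k = (k*(k + 3)/2)·t_k = 3*k/(2*(k + 2)).
Verify: 3/(k**2 + 5*k + 6) matches t_k.
Telescoping: Σ = s_(5) − s_(1) = 15/14 − (1/2) = 4/7.

Σ = 4/7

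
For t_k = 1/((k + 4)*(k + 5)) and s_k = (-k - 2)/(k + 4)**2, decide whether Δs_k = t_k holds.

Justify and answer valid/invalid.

s_(k+1) = (-k - 3)/(k + 5)**2
s_(k+1) − s_k = (k**2 + 5*k + 2)/(k**4 + 18*k**3 + 121*k**2 + 360*k + 400)
(s_(k+1) − s_k) − t_k = 2*(-2*k - 9)/(k**4 + 18*k**3 + 121*k**2 + 360*k + 400)

Invalid: residual 2*(-2*k - 9)/(k**4 + 18*k**3 + 121*k**2 + 360*k + 400) ≠ 0.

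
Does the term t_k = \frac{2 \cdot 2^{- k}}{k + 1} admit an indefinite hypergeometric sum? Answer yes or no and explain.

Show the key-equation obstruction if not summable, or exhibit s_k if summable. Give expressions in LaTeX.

No — t_k has no hypergeometric antidifference.

r(k) = (k + 1)/(2*(k + 2)) after simplifying.
Normal form (A,B,C) = (k/2 + 1/2, k + 2, 1).
Need (k/2 + 1/2)·f(k+1) − (k + 1)·f(k) = 1.
d = -1 from the (1,1,0) case.
d = -1 < 0 ⇒ no nonzero polynomial f; not summable.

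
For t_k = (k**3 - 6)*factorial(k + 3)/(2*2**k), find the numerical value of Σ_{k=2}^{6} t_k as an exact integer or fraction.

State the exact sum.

The ratio is (k + 4)*((k + 1)**3 - 6)/(2*(k**3 - 6)).
A = k/2 + 2, B = 1, C = k**3 - 6.
Need (k/2 + 2)·f(k+1) − (1)·f(k) = k**3 - 6.
From deg A=1, deg B=0, deg C=3: d=2.
Match coefficients ⇒ f(k) = 2*(k - 3)*(k - 1).
R(k) = B(k−1)·f(k)/C(k) = 2*(k - 3)*(k - 1)/(k**3 - 6); s_k = R·t_k = (k - 3)*(k - 1)*factorial(k + 3)/2**k.
Verify: (k**3 - 6)*factorial(k + 3)/(2*2**k) matches t_k.
Sum = s_(7) − s_(2); s_(7) = 680400, s_(2) = -30 ⇒ 680430.

Σ = 680430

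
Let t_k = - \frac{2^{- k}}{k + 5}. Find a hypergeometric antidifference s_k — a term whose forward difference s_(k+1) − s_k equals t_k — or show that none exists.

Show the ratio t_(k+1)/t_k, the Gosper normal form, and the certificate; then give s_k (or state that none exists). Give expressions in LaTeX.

t_(k+1)/t_k = (k + 5)/(2*(k + 6)).
Factor: A=k/2 + 5/2; B=k + 6; C=1.
Key eq: (k/2 + 5/2)·f(k+1) = (k + 5)·f(k) + (1).
deg f ≤ -1 (via 1,1,0).
deg f ≤ -1 is impossible — no certificate.

no hypergeometric antidifference exists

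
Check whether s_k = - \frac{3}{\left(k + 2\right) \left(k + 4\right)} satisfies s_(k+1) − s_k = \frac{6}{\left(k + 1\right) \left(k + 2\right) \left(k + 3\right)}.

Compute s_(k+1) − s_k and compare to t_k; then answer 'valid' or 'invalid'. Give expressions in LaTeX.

Invalid: residual \frac{9 \left(- 3 k - 11\right)}{k^{5} + 15 k^{4} + 85 k^{3} + 225 k^{2} + 274 k + 120} ≠ 0.

s_(k+1) = -3/((k + 3)*(k + 5))
s_(k+1) − s_k = 3*(2*k + 7)/(k**4 + 14*k**3 + 71*k**2 + 154*k + 120)
(s_(k+1) − s_k) − t_k = 9*(-3*k - 11)/(k**5 + 15*k**4 + 85*k**3 + 225*k**2 + 274*k + 120)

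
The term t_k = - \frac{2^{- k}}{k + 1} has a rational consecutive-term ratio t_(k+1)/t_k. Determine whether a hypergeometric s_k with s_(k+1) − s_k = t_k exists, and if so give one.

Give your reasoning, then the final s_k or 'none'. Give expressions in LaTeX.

Compute t_(k+1)/t_k: get (k + 1)/(2*(k + 2)).
A = k/2 + 1/2, B = k + 2, C = 1.
Key eq: (k/2 + 1/2)·f(k+1) = (k + 1)·f(k) + (1).
From deg A=1, deg B=1, deg C=0: d=-1.
Bound -1 < 0, so the key equation has no polynomial solution.

none — t_k is not Gosper-summable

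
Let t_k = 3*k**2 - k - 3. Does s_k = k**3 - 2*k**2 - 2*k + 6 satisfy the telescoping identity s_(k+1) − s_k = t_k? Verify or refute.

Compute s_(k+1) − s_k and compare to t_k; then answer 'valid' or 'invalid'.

s_(k+1) = k**3 + k**2 - 3*k + 3
s_(k+1) − s_k = 3*k**2 - k - 3
(s_(k+1) − s_k) − t_k = 0

Valid: the claim telescopes to t_k.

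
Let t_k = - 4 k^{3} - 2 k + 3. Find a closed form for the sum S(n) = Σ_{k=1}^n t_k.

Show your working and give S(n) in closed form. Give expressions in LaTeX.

S(n) = n \left(- n^{3} - 2 n^{2} - 2 n + 2\right)

t_(k+1)/t_k = (2*k + 4*(k + 1)**3 - 1)/(4*k**3 + 2*k - 3).
Gosper form: A/B · C(k+1)/C(k) with A=1, B=1, C=k**3 + k/2 - 3/4.
Need (1)·f(k+1) − (1)·f(k) = k**3 + k/2 - 3/4.
deg f ≤ 4 (via 0,0,3).
A polynomial solution: f(k) = k*(k - 2)*(k**2 + 2)/4.
So s_k = (B(k−1)f/C)·t_k = (k*(k - 2)*(k**2 + 2)/(4*k**3 + 2*k - 3))·t_k = k*(-k**3 + 2*k**2 - 2*k + 4).
Check: Δs_k = -4*k**3 - 2*k + 3. ✓
Telescope: S(n) = s_(n+1) − s_(1) = -n**4 - 2*n**3 - 2*n**2 + 2*n + 3 − (3) = n*(-n**3 - 2*n**2 - 2*n + 2).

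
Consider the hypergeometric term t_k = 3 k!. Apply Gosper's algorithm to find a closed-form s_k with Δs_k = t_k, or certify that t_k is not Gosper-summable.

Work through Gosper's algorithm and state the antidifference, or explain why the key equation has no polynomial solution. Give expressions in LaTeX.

not Gosper-summable; s_k does not exist

r(k) = k + 1 after simplifying.
Take A(k)=k + 1, B(k)=1, C(k)=1.
Need (k + 1)·f(k+1) − (1)·f(k) = 1.
d = -1 from the (1,0,0) case.
Negative degree bound (-1): no f exists, t_k not Gosper-summable.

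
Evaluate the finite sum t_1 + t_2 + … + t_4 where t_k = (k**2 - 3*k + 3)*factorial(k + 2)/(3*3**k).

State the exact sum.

Σ = 722/27

Compute t_(k+1)/t_k: get -(k + 3)*(3*k - (k + 1)**2)/(3*k**2 - 9*k + 9).
Gosper form: A/B · C(k+1)/C(k) with A=k/3 + 1, B=1, C=k**2 - 3*k + 3.
Need (k/3 + 1)·f(k+1) − (1)·f(k) = k**2 - 3*k + 3.
Bound: deg f ≤ 1.
A polynomial solution: f(k) = 3*(k - 4).
So s_k = (B(k−1)f/C)·t_k = (3*(k - 4)/(k**2 - 3*k + 3))·t_k = (k - 4)*factorial(k + 2)/3**k.
Δs = (k**2 - 3*k + 3)*factorial(k + 2)/(3*3**k), as required.
Evaluate s at k=5 and k=1: 560/27 and -6; difference 722/27.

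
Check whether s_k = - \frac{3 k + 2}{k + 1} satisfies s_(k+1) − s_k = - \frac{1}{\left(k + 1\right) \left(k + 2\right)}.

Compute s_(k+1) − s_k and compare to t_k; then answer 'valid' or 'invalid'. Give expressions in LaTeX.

Valid: the claim telescopes to t_k.

s_(k+1) = (-3*k - 5)/(k + 2)
s_(k+1) − s_k = -1/(k**2 + 3*k + 2)
(s_(k+1) − s_k) − t_k = 0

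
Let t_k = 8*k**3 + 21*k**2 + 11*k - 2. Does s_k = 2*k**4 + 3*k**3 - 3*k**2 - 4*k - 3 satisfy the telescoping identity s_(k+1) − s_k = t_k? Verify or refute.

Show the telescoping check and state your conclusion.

s_(k+1) = 2*k**4 + 11*k**3 + 18*k**2 + 7*k - 5
s_(k+1) − s_k = 8*k**3 + 21*k**2 + 11*k - 2
(s_(k+1) − s_k) − t_k = 0

Valid: the claim telescopes to t_k.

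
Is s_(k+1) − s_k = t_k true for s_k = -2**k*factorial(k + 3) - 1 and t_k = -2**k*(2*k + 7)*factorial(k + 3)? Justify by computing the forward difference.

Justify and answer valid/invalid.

s_(k+1) = -2**(k + 1)*factorial(k + 4) - 1
s_(k+1) − s_k = -2**k*(2*k + 7)*factorial(k + 3)
(s_(k+1) − s_k) − t_k = 0

Valid — Δs_k = t_k.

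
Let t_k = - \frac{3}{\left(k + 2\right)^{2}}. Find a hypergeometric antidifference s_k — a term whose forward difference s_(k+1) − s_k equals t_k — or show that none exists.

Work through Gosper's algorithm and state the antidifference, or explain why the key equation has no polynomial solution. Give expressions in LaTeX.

not Gosper-summable; s_k does not exist

r(k) = (k + 2)**2/(k + 3)**2 after simplifying.
Gosper form: A/B · C(k+1)/C(k) with A=k**2 + 4*k + 4, B=k**2 + 6*k + 9, C=1.
Key eq: (k**2 + 4*k + 4)·f(k+1) = (k**2 + 4*k + 4)·f(k) + (1).
deg f ≤ 0 (via 2,2,0).
Generic f = c0 gives residual -1; -1 = 0 cannot hold, so t_k is not Gosper-summable.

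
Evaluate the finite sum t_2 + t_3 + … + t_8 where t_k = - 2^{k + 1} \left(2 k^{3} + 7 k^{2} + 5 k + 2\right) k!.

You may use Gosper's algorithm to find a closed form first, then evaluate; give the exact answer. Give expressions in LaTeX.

Σ = -32699842496

The ratio is 2*(2*k**4 + 15*k**3 + 38*k**2 + 41*k + 16)/(2*k**3 + 7*k**2 + 5*k + 2).
So A=2*k + 2 and B=1, with C=k**3 + 7*k**2/2 + 5*k/2 + 1.
Key eq: (2*k + 2)·f(k+1) = (1)·f(k) + (k**3 + 7*k**2/2 + 5*k/2 + 1).
Bound: deg f ≤ 2.
Solving with deg f ≤ 2: f(k) = (k - 1)*(k + 2)/2.
Certificate R = B(k−1)f/C = (k - 1)*(k + 2)/(2*k**3 + 7*k**2 + 5*k + 2) gives s_k = -2**(k + 1)*(k - 1)*(k + 2)*factorial(k).
Δs = -2**(k + 1)*(2*k**3 + 7*k**2 + 5*k + 2)*factorial(k), as required.
Sum = s_(9) − s_(2); s_(9) = -32699842560, s_(2) = -64 ⇒ -32699842496.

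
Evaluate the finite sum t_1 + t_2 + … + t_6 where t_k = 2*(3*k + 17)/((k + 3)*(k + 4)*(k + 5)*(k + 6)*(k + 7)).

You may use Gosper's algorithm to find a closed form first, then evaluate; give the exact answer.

r(k) = (k + 3)*(3*k + 20)/((k + 8)*(3*k + 17)) after simplifying.
Factor: A=k + 3; B=k + 8; C=k + 17/3.
f must satisfy (k + 3)·f(k+1) − (k + 7)·f(k) = k + 17/3.
deg f ≤ 4 (via 1,1,1).
A polynomial solution: f(k) = k*(k + 5)*(k**2 + 13*k + 54)/216.
So s_k = (B(k−1)f/C)·t_k = (k*(k + 5)*(k + 7)*(k**2 + 13*k + 54)/(72*(3*k + 17)))·t_k = k*(k**2 + 13*k + 54)/(36*(k**3 + 13*k**2 + 54*k + 72)).
Verify: 2*(3*k + 17)/(k**5 + 25*k**4 + 245*k**3 + 1175*k**2 + 2754*k + 2520) matches t_k.
Sum = s_(7) − s_(1); s_(7) = 679/25740, s_(1) = 17/1260 ⇒ 129/10010.

Σ = 129/10010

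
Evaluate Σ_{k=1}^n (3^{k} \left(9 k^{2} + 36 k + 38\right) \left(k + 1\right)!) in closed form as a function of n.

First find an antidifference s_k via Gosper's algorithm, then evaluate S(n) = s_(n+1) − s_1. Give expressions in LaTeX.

t_(k+1)/t_k = 3*(9*k**3 + 72*k**2 + 191*k + 166)/(9*k**2 + 36*k + 38).
A = 3*k + 6, B = 1, C = k**2 + 4*k + 38/9.
f must satisfy (3*k + 6)·f(k+1) − (1)·f(k) = k**2 + 4*k + 38/9.
From deg A=1, deg B=0, deg C=2: d=1.
Coefficient equations give f(k) = (3*k + 4)/9.
R(k) = B(k−1)·f(k)/C(k) = (3*k + 4)/(9*k**2 + 36*k + 38); s_k = R·t_k = 3**k*(3*k + 4)*factorial(k + 1).
s_(k+1) − s_k = 3**k*(9*k**2 + 36*k + 38)*factorial(k + 1) = t_k.
Telescope: S(n) = s_(n+1) − s_(1) = 3**(n + 1)*(3*n + 7)*factorial(n + 2) − (42) = 9*3**n*n*factorial(n + 2) + 21*3**n*factorial(n + 2) - 42.

S(n) = 9 \cdot 3^{n} n \left(n + 2\right)! + 21 \cdot 3^{n} \left(n + 2\right)! - 42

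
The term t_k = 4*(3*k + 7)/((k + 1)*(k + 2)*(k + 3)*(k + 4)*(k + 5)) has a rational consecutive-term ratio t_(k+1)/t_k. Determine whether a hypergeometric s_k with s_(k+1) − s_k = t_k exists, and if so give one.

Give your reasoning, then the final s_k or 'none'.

s_k = k*(k**2 + 8*k + 19)/(3*(k**3 + 8*k**2 + 19*k + 12))

Compute t_(k+1)/t_k: get (k + 1)*(3*k + 10)/((k + 6)*(3*k + 7)).
Factor: A=k + 1; B=k + 6; C=k + 7/3.
Solve (k + 1)·f(k+1) − (k + 5)·f(k) = k + 7/3.
From deg A=1, deg B=1, deg C=1: d=4.
A polynomial solution: f(k) = k*(k + 2)*(k**2 + 8*k + 19)/36.
Get s_k = R·t_k = k*(k**2 + 8*k + 19)/(3*(k**3 + 8*k**2 + 19*k + 12)) with R(k) = B(k−1)f(k)/C(k) = k*(k + 2)*(k + 5)*(k**2 + 8*k + 19)/(12*(3*k + 7)).
Δs = 4*(3*k + 7)/(k**5 + 15*k**4 + 85*k**3 + 225*k**2 + 274*k + 120), as required.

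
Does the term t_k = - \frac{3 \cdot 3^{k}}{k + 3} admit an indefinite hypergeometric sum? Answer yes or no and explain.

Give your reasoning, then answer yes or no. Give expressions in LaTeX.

No — t_k has no hypergeometric antidifference.

Step 1: r(k) = 3*(k + 3)/(k + 4).
Take A(k)=3*k + 9, B(k)=k + 4, C(k)=1.
Key eq: (3*k + 9)·f(k+1) = (k + 3)·f(k) + (1).
d = -1 from the (1,1,0) case.
d = -1 < 0 ⇒ no nonzero polynomial f; not summable.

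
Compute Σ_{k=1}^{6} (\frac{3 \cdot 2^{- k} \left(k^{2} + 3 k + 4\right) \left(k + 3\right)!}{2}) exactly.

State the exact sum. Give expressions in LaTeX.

Step 1: r(k) = (k + 4)*(3*k + (k + 1)**2 + 7)/(2*(k**2 + 3*k + 4)).
Normal form (A,B,C) = (k/2 + 2, 1, k**2 + 3*k + 4).
f must satisfy (k/2 + 2)·f(k+1) − (1)·f(k) = k**2 + 3*k + 4.
Bound: deg f ≤ 1.
Coefficient equations give f(k) = 2*k.
R(k) = B(k−1)·f(k)/C(k) = 2*k/(k**2 + 3*k + 4); s_k = R·t_k = 3*k*factorial(k + 3)/2**k.
Δs = 3*(k**2 + 3*k + 4)*factorial(k + 3)/(2*2**k), as required.
Sum = s_(7) − s_(1); s_(7) = 595350, s_(1) = 36 ⇒ 595314.

Σ = 595314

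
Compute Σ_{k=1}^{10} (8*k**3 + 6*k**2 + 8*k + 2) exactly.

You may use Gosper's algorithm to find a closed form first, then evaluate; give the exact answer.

The ratio is (4*k**3 + 15*k**2 + 22*k + 12)/(4*k**3 + 3*k**2 + 4*k + 1).
Normal form (A,B,C) = (1, 1, k**3 + 3*k**2/4 + k + 1/4).
Key eq: (1)·f(k+1) = (1)·f(k) + (k**3 + 3*k**2/4 + k + 1/4).
Degrees (0,0,3) ⇒ d ≤ 4.
Match coefficients ⇒ f(k) = k*(2*k**3 - 2*k**2 + 3*k - 1)/8.
Then R = B(k−1)f/C = k*(2*k**3 - 2*k**2 + 3*k - 1)/(2*(4*k**3 + 3*k**2 + 4*k + 1)), so s_k = R(k)·t_k = k*(2*k**3 - 2*k**2 + 3*k - 1).
Check: Δs_k = 8*k**3 + 6*k**2 + 8*k + 2. ✓
Sum = s_(11) − s_(1); s_(11) = 26972, s_(1) = 2 ⇒ 26970.

Σ = 26970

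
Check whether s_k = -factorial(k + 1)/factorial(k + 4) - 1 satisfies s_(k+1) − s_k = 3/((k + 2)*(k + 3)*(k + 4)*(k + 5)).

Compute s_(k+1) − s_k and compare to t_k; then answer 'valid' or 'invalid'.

s_(k+1) = -factorial(k + 2)/factorial(k + 5) - 1
s_(k+1) − s_k = 3/((k + 2)*(k + 3)*(k + 4)*(k + 5))
(s_(k+1) − s_k) − t_k = 0

valid; difference matches t_k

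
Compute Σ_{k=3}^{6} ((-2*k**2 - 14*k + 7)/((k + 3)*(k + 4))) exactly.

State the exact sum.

Σ = -89/15

t_(k+1)/t_k = (k + 3)*(14*k + 2*(k + 1)**2 + 7)/((k + 5)*(2*k**2 + 14*k - 7)).
Take A(k)=k + 3, B(k)=k + 5, C(k)=k**2 + 7*k - 7/2.
Need (k + 3)·f(k+1) − (k + 4)·f(k) = k**2 + 7*k - 7/2.
d = 2 from the (1,1,2) case.
Solve for f: f(k) = k*(6*k - 13)/6 (degree 2 ≤ 2).
Get s_k = R·t_k = k*(13 - 6*k)/(3*(k + 3)) with R(k) = B(k−1)f(k)/C(k) = k*(k + 4)*(6*k - 13)/(3*(2*k**2 + 14*k - 7)).
Verify: (-2*k**2 - 14*k + 7)/(k**2 + 7*k + 12) matches t_k.
Telescoping: Σ = s_(7) − s_(3) = -203/30 − (-5/6) = -89/15.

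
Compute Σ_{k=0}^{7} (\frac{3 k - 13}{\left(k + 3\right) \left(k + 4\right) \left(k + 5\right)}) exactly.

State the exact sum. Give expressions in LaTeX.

r(k) = (k + 3)*(3*k - 10)/((k + 6)*(3*k - 13)) after simplifying.
Take A(k)=k + 3, B(k)=k + 6, C(k)=k - 13/3.
Set up (k + 3)·f(k+1) − (k + 5)·f(k) − (k - 13/3) = 0.
d = 2 from the (1,1,1) case.
Solving with deg f ≤ 2: f(k) = -k*(k + 25)/18.
Get s_k = R·t_k = k*(-k - 25)/(6*(k + 3)*(k + 4)) with R(k) = B(k−1)f(k)/C(k) = -k*(k + 5)*(k + 25)/(6*(3*k - 13)).
Check: Δs_k = (3*k - 13)/(k**3 + 12*k**2 + 47*k + 60). ✓
Evaluate s at k=8 and k=0: -1/3 and 0; difference -1/3.

Σ = -1/3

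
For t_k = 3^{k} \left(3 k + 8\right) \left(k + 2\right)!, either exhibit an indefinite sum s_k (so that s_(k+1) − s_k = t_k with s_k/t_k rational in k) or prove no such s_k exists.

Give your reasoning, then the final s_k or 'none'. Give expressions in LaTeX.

Ratio r(k) = 3*(k + 3)*(3*k + 11)/(3*k + 8).
Gosper form: A/B · C(k+1)/C(k) with A=3*k + 9, B=1, C=k + 8/3.
Set up (3*k + 9)·f(k+1) − (1)·f(k) − (k + 8/3) = 0.
deg f ≤ 0 (via 1,0,1).
Solve for f: f(k) = 1/3 (degree 0 ≤ 0).
R(k) = B(k−1)·f(k)/C(k) = 1/(3*k + 8); s_k = R·t_k = 3**k*factorial(k + 2).
Δs = 3**k*(3*k + 8)*factorial(k + 2), as required.

s_k = 3^{k} \left(k + 2\right)!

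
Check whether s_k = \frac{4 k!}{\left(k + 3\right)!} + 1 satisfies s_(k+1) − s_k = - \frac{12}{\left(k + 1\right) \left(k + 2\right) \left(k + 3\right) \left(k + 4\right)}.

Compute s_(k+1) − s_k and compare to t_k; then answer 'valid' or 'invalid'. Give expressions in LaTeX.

valid; difference matches t_k

s_(k+1) = 4*factorial(k + 1)/factorial(k + 4) + 1
s_(k+1) − s_k = -12/((k + 1)*(k + 2)*(k + 3)*(k + 4))
(s_(k+1) − s_k) − t_k = 0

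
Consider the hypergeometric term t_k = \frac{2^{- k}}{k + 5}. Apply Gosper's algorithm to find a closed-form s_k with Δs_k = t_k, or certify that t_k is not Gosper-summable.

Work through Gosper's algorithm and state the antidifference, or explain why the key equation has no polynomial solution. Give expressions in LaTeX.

The ratio is (k + 5)/(2*(k + 6)).
Take A(k)=k/2 + 5/2, B(k)=k + 6, C(k)=1.
Solve (k/2 + 5/2)·f(k+1) − (k + 5)·f(k) = 1.
Bound: deg f ≤ -1.
Negative degree bound (-1): no f exists, t_k not Gosper-summable.

none — t_k is not Gosper-summable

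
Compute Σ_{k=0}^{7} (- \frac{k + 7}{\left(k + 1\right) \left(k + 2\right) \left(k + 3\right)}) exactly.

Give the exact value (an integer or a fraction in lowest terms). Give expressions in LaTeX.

Ratio r(k) = (k + 1)*(k + 8)/((k + 4)*(k + 7)).
Gosper form: A/B · C(k+1)/C(k) with A=k + 1, B=k + 4, C=k + 7.
Need (k + 1)·f(k+1) − (k + 3)·f(k) = k + 7.
Bound: deg f ≤ 2.
Coefficient equations give f(k) = k*(2*k + 5).
R(k) = B(k−1)·f(k)/C(k) = k*(k + 3)*(2*k + 5)/(k + 7); s_k = R·t_k = k*(-2*k - 5)/((k + 1)*(k + 2)).
s_(k+1) − s_k = (-k - 7)/(k**3 + 6*k**2 + 11*k + 6) = t_k.
Evaluate s at k=8 and k=0: -28/15 and 0; difference -28/15.

Σ = -28/15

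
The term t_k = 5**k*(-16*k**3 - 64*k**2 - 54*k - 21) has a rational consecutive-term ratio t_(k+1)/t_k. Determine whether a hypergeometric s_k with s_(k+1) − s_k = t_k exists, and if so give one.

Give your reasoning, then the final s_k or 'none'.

Step 1: r(k) = 5*(16*k**3 + 112*k**2 + 230*k + 155)/(16*k**3 + 64*k**2 + 54*k + 21).
Factor: A=5; B=1; C=k**3 + 4*k**2 + 27*k/8 + 21/16.
Solve (5)·f(k+1) − (1)·f(k) = k**3 + 4*k**2 + 27*k/8 + 21/16.
Bound: deg f ≤ 3.
Solving with deg f ≤ 3: f(k) = (4*k**3 + k**2 - 4*k + 4)/16.
So s_k = (B(k−1)f/C)·t_k = ((4*k**3 + k**2 - 4*k + 4)/(16*k**3 + 64*k**2 + 54*k + 21))·t_k = 5**k*(-4*k**3 - k**2 + 4*k - 4).
Check: Δs_k = 5**k*(-16*k**3 - 64*k**2 - 54*k - 21). ✓

s_k = 5**k*(-4*k**3 - k**2 + 4*k - 4)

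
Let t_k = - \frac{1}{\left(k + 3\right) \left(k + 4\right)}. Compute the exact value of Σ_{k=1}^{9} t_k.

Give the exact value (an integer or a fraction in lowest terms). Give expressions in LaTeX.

Σ = -9/52

r(k) = (k + 3)/(k + 5) after simplifying.
So A=k + 3 and B=k + 5, with C=1.
f must satisfy (k + 3)·f(k+1) − (k + 4)·f(k) = 1.
Degrees (1,1,0) ⇒ d ≤ 1.
Match coefficients ⇒ f(k) = k/3.
Certificate R = B(k−1)f/C = k*(k + 4)/3 gives s_k = -k/(3*k + 9).
s_(k+1) − s_k = -1/(k**2 + 7*k + 12) = t_k.
Evaluate s at k=10 and k=1: -10/39 and -1/12; difference -9/52.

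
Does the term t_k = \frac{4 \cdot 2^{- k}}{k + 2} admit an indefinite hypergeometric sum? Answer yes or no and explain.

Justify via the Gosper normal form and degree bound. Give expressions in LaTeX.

No — key equation has no polynomial f.

Step 1: r(k) = (k + 2)/(2*(k + 3)).
Gosper form: A/B · C(k+1)/C(k) with A=k/2 + 1, B=k + 3, C=1.
Need (k/2 + 1)·f(k+1) − (k + 2)·f(k) = 1.
Bound: deg f ≤ -1.
d = -1 < 0 ⇒ no nonzero polynomial f; not summable.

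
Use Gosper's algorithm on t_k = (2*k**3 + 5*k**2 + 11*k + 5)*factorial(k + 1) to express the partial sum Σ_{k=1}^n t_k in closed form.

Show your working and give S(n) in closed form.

S(n) = 2*n**4*factorial(n) + 9*n**3*factorial(n) + 17*n**2*factorial(n) + 18*n*factorial(n) + 8*factorial(n) - 8

Compute t_(k+1)/t_k: get (2*k**4 + 15*k**3 + 49*k**2 + 77*k + 46)/(2*k**3 + 5*k**2 + 11*k + 5).
A = k + 2, B = 1, C = k**3 + 5*k**2/2 + 11*k/2 + 5/2.
Key eq: (k + 2)·f(k+1) = (1)·f(k) + (k**3 + 5*k**2/2 + 11*k/2 + 5/2).
d = 2 from the (1,0,3) case.
Solve for f: f(k) = (2*k**2 - k + 3)/2 (degree 2 ≤ 2).
R(k) = B(k−1)·f(k)/C(k) = (2*k**2 - k + 3)/(2*k**3 + 5*k**2 + 11*k + 5); s_k = R·t_k = (2*k**2 - k + 3)*factorial(k + 1).
Verify: (2*k**3 + 5*k**2 + 11*k + 5)*factorial(k + 1) matches t_k.
Σ_(k=1)^n t_k = s_(n+1) − s_(1) = ((2*n**2 + 3*n + 4)*factorial(n + 2)) − (8), i.e. 2*n**4*factorial(n) + 9*n**3*factorial(n) + 17*n**2*factorial(n) + 18*n*factorial(n) + 8*factorial(n) - 8.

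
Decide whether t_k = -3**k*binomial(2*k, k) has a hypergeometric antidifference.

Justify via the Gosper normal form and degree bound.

t_(k+1)/t_k = 6*(2*k + 1)/(k + 1).
Normal form (A,B,C) = (12*k + 6, k + 1, 1).
Need (12*k + 6)·f(k+1) − (k)·f(k) = 1.
deg f ≤ -1 (via 1,1,0).
deg f ≤ -1 is impossible — no certificate.

No — key equation has no polynomial f.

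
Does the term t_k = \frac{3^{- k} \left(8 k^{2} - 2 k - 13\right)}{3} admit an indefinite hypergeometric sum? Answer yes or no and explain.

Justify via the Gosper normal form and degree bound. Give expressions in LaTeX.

Yes. s_k = 3^{- k} \left(- 4 k^{2} - 3 k + 3\right).

The ratio is (8*k**2 + 14*k - 7)/(3*(8*k**2 - 2*k - 13)).
So A=1/3 and B=1, with C=k**2 - k/4 - 13/8.
Set up (1/3)·f(k+1) − (1)·f(k) − (k**2 - k/4 - 13/8) = 0.
deg f ≤ 2 (via 0,0,2).
A polynomial solution: f(k) = -3*(4*k**2 + 3*k - 3)/8.
Get s_k = R·t_k = (-4*k**2 - 3*k + 3)/3**k with R(k) = B(k−1)f(k)/C(k) = -3*(4*k**2 + 3*k - 3)/(8*k**2 - 2*k - 13).
Δs = (8*k**2 - 2*k - 13)/(3*3**k), as required.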